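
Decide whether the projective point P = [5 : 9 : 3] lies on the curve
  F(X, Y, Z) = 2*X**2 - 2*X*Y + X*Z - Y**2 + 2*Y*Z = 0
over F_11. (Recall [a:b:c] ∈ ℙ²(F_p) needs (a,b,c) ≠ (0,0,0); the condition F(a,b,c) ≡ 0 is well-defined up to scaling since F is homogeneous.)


F(5,9,3) ≡ 3 (mod 11); P is NOT on the curve.

Evaluate F(5, 9, 3) term-by-term (mod 11).
  2*X**2 ↦ 2·25·1·1 = 50
  -2*X*Y ↦ -2·5·9·1 = -90
  X*Z ↦ 1·5·1·3 = 15
  -Y**2 ↦ -1·1·81·1 = -81
  2*Y*Z ↦ 2·1·9·3 = 54
Sum: F(5, 9, 3) = (50) + (-90) + (15) + (-81) + (54) = -52.
Reducing mod 11: -52 ≡ 3 (mod 11).
Since F(a, b, c) ≡ 3 ≠ 0 (mod 11), P does NOT lie on the curve.


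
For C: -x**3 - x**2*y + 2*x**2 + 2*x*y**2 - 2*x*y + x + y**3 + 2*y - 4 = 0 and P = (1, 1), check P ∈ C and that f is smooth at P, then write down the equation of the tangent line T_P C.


Tangent line at P: 6*y - 6 = 0.

Step 1: f(1, 1) = 0, so P lies on C.
Step 2: partial derivatives
  f_x(x, y) = -3*x**2 - 2*x*y + 4*x + 2*y**2 - 2*y + 1, f_y(x, y) = -x**2 + 4*x*y - 2*x + 3*y**2 + 2.
  f_x(P) = 0, f_y(P) = 6 (gradient nonzero, so P is smooth).
Step 3: tangent line at P: 0·(x − 1) + 6·(y − 1) = 0.
Expanding: 6*y - 6 = 0.


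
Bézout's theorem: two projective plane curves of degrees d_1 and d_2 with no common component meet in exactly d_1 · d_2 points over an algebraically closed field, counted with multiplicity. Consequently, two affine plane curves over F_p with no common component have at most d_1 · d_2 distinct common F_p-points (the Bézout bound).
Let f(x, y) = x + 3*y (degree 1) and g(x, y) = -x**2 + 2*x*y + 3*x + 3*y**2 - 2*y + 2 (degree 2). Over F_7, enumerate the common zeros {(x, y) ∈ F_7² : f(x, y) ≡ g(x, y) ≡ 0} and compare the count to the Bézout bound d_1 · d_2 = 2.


Common zeros: {(4, 1)}; count = 1; Bézout bound = 2.

deg(f) = 1, deg(g) = 2, so Bézout bound = 2.
Scan x ∈ F_7. For each x, list the y ∈ F_7 with f(x, y) ≡ 0 and those with g(x, y) ≡ 0 (mod 7); the common zeros in that column are the intersection.
  x = 0: f ≡ 0 at y ∈ {0}; g ≡ 0 at y ∈ {4, 6}; common: ∅.
  x = 1: f ≡ 0 at y ∈ {2}; g ≡ 0 at y ∈ {1, 6}; common: ∅.
  x = 2: f ≡ 0 at y ∈ {4}; g ≡ 0 at y ∈ ∅; common: ∅.
  x = 3: f ≡ 0 at y ∈ {6}; g ≡ 0 at y ∈ ∅; common: ∅.
  x = 4: f ≡ 0 at y ∈ {1}; g ≡ 0 at y ∈ {1, 4}; common: {1}.
  x = 5: f ≡ 0 at y ∈ {3}; g ≡ 0 at y ∈ ∅; common: ∅.
  x = 6: f ≡ 0 at y ∈ {5}; g ≡ 0 at y ∈ ∅; common: ∅.
Collecting: common zeros = {(4, 1)}, so the count is 1.
Comparison with the Bézout bound: 1 ≤ 2 = deg(f)·deg(g), as expected for curves with no common component (the affine F_7-count falls short of the bound because intersections may lie at infinity, over extension fields, or carry multiplicity).


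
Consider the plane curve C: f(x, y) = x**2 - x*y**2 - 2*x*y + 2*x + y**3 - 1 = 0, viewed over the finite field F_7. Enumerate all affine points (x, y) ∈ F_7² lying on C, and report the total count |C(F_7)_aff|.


Affine F_7-points: {(0, 1), (0, 2), (0, 4), (1, 1), (1, 3), (1, 4), (2, 0), (3, 0), (5, 3), (6, 2)}; count = 10.

For each of the 49 pairs (x, y) ∈ F_7², evaluate f(x, y) mod 7. Record the zeros.
  x = 0: [0↦6, 1↦0, 2↦0, 3↦5, 4↦0, 5↦5, 6↦5]  zeros at y ∈ {1, 2, 4}
  x = 1: [0↦2, 1↦0, 2↦2, 3↦0, 4↦0, 5↦1, 6↦2]  zeros at y ∈ {1, 3, 4}
  x = 2: [0↦0, 1↦2, 2↦6, 3↦4, 4↦2, 5↦6, 6↦1]  zeros at y ∈ {0}
  x = 3: [0↦0, 1↦6, 2↦5, 3↦3, 4↦6, 5↦6, 6↦2]  zeros at y ∈ {0}
  x = 4: [0↦2, 1↦5, 2↦6, 3↦4, 4↦5, 5↦1, 6↦5]  zeros at y ∈ ∅
  x = 5: [0↦6, 1↦6, 2↦2, 3↦0, 4↦6, 5↦5, 6↦3]  zeros at y ∈ {3}
  x = 6: [0↦5, 1↦2, 2↦0, 3↦5, 4↦2, 5↦4, 6↦3]  zeros at y ∈ {2}
Collecting zeros: affine points = {(0, 1), (0, 2), (0, 4), (1, 1), (1, 3), (1, 4), (2, 0), (3, 0), (5, 3), (6, 2)}.
Total count |C(F_7)_aff| = 10.


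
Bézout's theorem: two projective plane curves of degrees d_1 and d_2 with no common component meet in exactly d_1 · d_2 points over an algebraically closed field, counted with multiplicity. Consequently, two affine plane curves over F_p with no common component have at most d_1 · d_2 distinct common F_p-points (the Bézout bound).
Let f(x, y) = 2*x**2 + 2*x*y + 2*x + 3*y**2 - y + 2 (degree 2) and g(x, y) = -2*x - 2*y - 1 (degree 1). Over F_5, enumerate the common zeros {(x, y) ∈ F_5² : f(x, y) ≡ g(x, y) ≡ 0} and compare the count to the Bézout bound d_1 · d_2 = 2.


Common zeros: {(1, 1), (4, 3)}; count = 2; Bézout bound = 2.

deg(f) = 2, deg(g) = 1, so Bézout bound = 2.
Scan x ∈ F_5. For each x, list the y ∈ F_5 with f(x, y) ≡ 0 and those with g(x, y) ≡ 0 (mod 5); the common zeros in that column are the intersection.
  x = 0: f ≡ 0 at y ∈ ∅; g ≡ 0 at y ∈ {2}; common: ∅.
  x = 1: f ≡ 0 at y ∈ {1, 2}; g ≡ 0 at y ∈ {1}; common: {1}.
  x = 2: f ≡ 0 at y ∈ {1, 3}; g ≡ 0 at y ∈ {0}; common: ∅.
  x = 3: f ≡ 0 at y ∈ ∅; g ≡ 0 at y ∈ {4}; common: ∅.
  x = 4: f ≡ 0 at y ∈ {3}; g ≡ 0 at y ∈ {3}; common: {3}.
Collecting: common zeros = {(1, 1), (4, 3)}, so the count is 2.
Comparison with the Bézout bound: 2 ≤ 2 = deg(f)·deg(g), as expected for curves with no common component (the bound is attained).


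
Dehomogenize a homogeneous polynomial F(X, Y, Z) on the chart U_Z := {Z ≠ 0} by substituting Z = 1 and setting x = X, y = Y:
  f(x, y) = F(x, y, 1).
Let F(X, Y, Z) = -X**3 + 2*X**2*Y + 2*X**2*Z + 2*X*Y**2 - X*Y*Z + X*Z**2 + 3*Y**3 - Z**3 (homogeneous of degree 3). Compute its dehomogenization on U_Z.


f(x, y) = -x**3 + 2*x**2*y + 2*x**2 + 2*x*y**2 - x*y + x + 3*y**3 - 1

On U_Z we set Z = 1. Each monomial c·X^i·Y^j·Z^k in F becomes c·x^i·y^j·1^k = c·x^i·y^j.
Substituting Z = 1: F(X, Y, 1) = -x**3 + 2*x**2*y + 2*x**2 + 2*x*y**2 - x*y + x + 3*y**3 - 1.
Note: deg(f) ≤ deg(F) = 3; strict inequality happens when F is divisible by Z (lost terms).


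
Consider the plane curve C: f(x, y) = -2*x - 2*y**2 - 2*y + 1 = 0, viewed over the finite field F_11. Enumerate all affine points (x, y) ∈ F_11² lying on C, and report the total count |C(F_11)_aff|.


Affine F_11-points: {(0, 2), (0, 8), (4, 1), (4, 9), (5, 3), (5, 7), (6, 0), (6, 10), (8, 4), (8, 6), (9, 5)}; count = 11.

For each of the 121 pairs (x, y) ∈ F_11², evaluate f(x, y) mod 11. Record the zeros.
  x = 0: [0↦1, 1↦8, 2↦0, 3↦10, 4↦5, 5↦7, 6↦5, 7↦10, 8↦0, 9↦8, 10↦1]  zeros at y ∈ {2, 8}
  x = 1: [0↦10, 1↦6, 2↦9, 3↦8, 4↦3, 5↦5, 6↦3, 7↦8, 8↦9, 9↦6, 10↦10]  zeros at y ∈ ∅
  x = 2: [0↦8, 1↦4, 2↦7, 3↦6, 4↦1, 5↦3, 6↦1, 7↦6, 8↦7, 9↦4, 10↦8]  zeros at y ∈ ∅
  x = 3: [0↦6, 1↦2, 2↦5, 3↦4, 4↦10, 5↦1, 6↦10, 7↦4, 8↦5, 9↦2, 10↦6]  zeros at y ∈ ∅
  x = 4: [0↦4, 1↦0, 2↦3, 3↦2, 4↦8, 5↦10, 6↦8, 7↦2, 8↦3, 9↦0, 10↦4]  zeros at y ∈ {1, 9}
  x = 5: [0↦2, 1↦9, 2↦1, 3↦0, 4↦6, 5↦8, 6↦6, 7↦0, 8↦1, 9↦9, 10↦2]  zeros at y ∈ {3, 7}
  x = 6: [0↦0, 1↦7, 2↦10, 3↦9, 4↦4, 5↦6, 6↦4, 7↦9, 8↦10, 9↦7, 10↦0]  zeros at y ∈ {0, 10}
  x = 7: [0↦9, 1↦5, 2↦8, 3↦7, 4↦2, 5↦4, 6↦2, 7↦7, 8↦8, 9↦5, 10↦9]  zeros at y ∈ ∅
  x = 8: [0↦7, 1↦3, 2↦6, 3↦5, 4↦0, 5↦2, 6↦0, 7↦5, 8↦6, 9↦3, 10↦7]  zeros at y ∈ {4, 6}
  x = 9: [0↦5, 1↦1, 2↦4, 3↦3, 4↦9, 5↦0, 6↦9, 7↦3, 8↦4, 9↦1, 10↦5]  zeros at y ∈ {5}
  x = 10: [0↦3, 1↦10, 2↦2, 3↦1, 4↦7, 5↦9, 6↦7, 7↦1, 8↦2, 9↦10, 10↦3]  zeros at y ∈ ∅
Collecting zeros: affine points = {(0, 2), (0, 8), (4, 1), (4, 9), (5, 3), (5, 7), (6, 0), (6, 10), (8, 4), (8, 6), (9, 5)}.
Total count |C(F_11)_aff| = 11.


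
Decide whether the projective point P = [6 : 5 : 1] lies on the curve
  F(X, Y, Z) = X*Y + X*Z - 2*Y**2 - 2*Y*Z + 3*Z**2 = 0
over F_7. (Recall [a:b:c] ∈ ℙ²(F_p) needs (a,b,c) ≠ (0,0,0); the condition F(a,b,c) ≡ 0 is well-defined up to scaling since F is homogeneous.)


F(6,5,1) ≡ 0 (mod 7); P is on the curve.

Evaluate F(6, 5, 1) term-by-term (mod 7).
  X*Y ↦ 1·6·5·1 = 30
  X*Z ↦ 1·6·1·1 = 6
  -2*Y**2 ↦ -2·1·25·1 = -50
  -2*Y*Z ↦ -2·1·5·1 = -10
  3*Z**2 ↦ 3·1·1·1 = 3
Sum: F(6, 5, 1) = (30) + (6) + (-50) + (-10) + (3) = -21.
Reducing mod 7: -21 ≡ 0 (mod 7).
Since F(a, b, c) ≡ 0 (mod 7), P lies on the curve.


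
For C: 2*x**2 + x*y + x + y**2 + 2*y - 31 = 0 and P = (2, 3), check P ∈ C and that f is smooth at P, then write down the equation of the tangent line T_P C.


Tangent line at P: 12*x + 10*y - 54 = 0.

Step 1: f(2, 3) = 0, so P lies on C.
Step 2: partial derivatives
  f_x(x, y) = 4*x + y + 1, f_y(x, y) = x + 2*y + 2.
  f_x(P) = 12, f_y(P) = 10 (gradient nonzero, so P is smooth).
Step 3: tangent line at P: 12·(x − 2) + 10·(y − 3) = 0.
Expanding: 12*x + 10*y - 54 = 0.


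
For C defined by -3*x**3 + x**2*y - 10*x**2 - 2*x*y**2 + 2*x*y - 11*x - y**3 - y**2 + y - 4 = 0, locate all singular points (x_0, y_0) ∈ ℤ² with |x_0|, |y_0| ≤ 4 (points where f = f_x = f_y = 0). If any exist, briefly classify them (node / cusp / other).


Singular points: {(-1, 0)}; classification: node.

Compute partial derivatives:
  f_x = -9*x**2 + 2*x*y - 20*x - 2*y**2 + 2*y - 11.
  f_y = x**2 - 4*x*y + 2*x - 3*y**2 - 2*y + 1.
Scan x_0 ∈ {−4, ..., 4}. For each x_0, f_y(x_0, y) is a polynomial in y; find its integer roots y ∈ {−4, ..., 4}, then test f_x and f at those candidates.
  x = -4: f_y(-4, y) = -3*y**2 + 14*y + 9; no integer root y with |y| ≤ 4.
  x = -3: f_y(-3, y) = -3*y**2 + 10*y + 4; no integer root y with |y| ≤ 4.
  x = -2: f_y(-2, y) = -3*y**2 + 6*y + 1; no integer root y with |y| ≤ 4.
  x = -1: f_y(-1, y) = -3*y**2 + 2*y; vanishes at y ∈ {0}. (-1, 0): f_x = 0, f = 0 — SINGULAR.
  x = 0: f_y(0, y) = -3*y**2 - 2*y + 1; vanishes at y ∈ {-1}. (0, -1): f_x = -15 ≠ 0.
  x = 1: f_y(1, y) = -3*y**2 - 6*y + 4; no integer root y with |y| ≤ 4.
  x = 2: f_y(2, y) = -3*y**2 - 10*y + 9; no integer root y with |y| ≤ 4.
  x = 3: f_y(3, y) = -3*y**2 - 14*y + 16; no integer root y with |y| ≤ 4.
  x = 4: f_y(4, y) = -3*y**2 - 18*y + 25; no integer root y with |y| ≤ 4.
Only singular point on the grid: (-1, 0).
Classify: substitute x = -1 + u, y = 0 + v and expand: f = -3*u**3 + u**2*v - u**2 - 2*u*v**2 - v**3 + v**2.
No constant or linear terms (consistent with a singular point). Quadratic part: -u**2 + v**2. Cubic part: -3*u**3 + u**2*v - 2*u*v**2 - v**3.
The quadratic part v**2 - u**2 = (v − u)(v + u) splits into two distinct linear factors, so there are two distinct tangent lines y − 0 = ±(x − -1) — this is a node (ordinary double point).
Classification: node.


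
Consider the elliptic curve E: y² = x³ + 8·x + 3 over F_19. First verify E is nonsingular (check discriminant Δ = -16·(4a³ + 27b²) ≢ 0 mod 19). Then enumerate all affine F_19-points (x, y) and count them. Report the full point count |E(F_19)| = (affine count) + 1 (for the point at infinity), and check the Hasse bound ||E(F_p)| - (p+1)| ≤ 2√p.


Affine points = {(3, 4), (3, 15), (4, 2), (4, 17), (5, 4), (5, 15), (6, 1), (6, 18), (8, 3), (8, 16), (9, 5), (9, 14), (10, 0), (11, 4), (11, 15), (13, 9), (13, 10), (14, 3), (14, 16), (16, 3), (16, 16), (17, 6), (17, 13)}; affine count = 23; |E(F_19)| = 24.

Discriminant check: Δ ∝ 4a³ + 27b² = 4·8³ + 27·3² = 4·512 + 27·9 ≡ 11 (mod 19). Nonzero ⇒ E is nonsingular.
For each x ∈ F_19, compute rhs = x³ + 8·x + 3 mod 19, then count y ∈ F_19 with y² ≡ rhs.
  x = 0: rhs = 3, matching y values: none (0 points).
  x = 1: rhs = 12, matching y values: none (0 points).
  x = 2: rhs = 8, matching y values: none (0 points).
  x = 3: rhs = 16, matching y values: 4, 15 (2 points).
  x = 4: rhs = 4, matching y values: 2, 17 (2 points).
  x = 5: rhs = 16, matching y values: 4, 15 (2 points).
  x = 6: rhs = 1, matching y values: 1, 18 (2 points).
  x = 7: rhs = 3, matching y values: none (0 points).
  x = 8: rhs = 9, matching y values: 3, 16 (2 points).
  x = 9: rhs = 6, matching y values: 5, 14 (2 points).
  x = 10: rhs = 0, matching y values: 0 (1 points).
  x = 11: rhs = 16, matching y values: 4, 15 (2 points).
  x = 12: rhs = 3, matching y values: none (0 points).
  x = 13: rhs = 5, matching y values: 9, 10 (2 points).
  x = 14: rhs = 9, matching y values: 3, 16 (2 points).
  x = 15: rhs = 2, matching y values: none (0 points).
  x = 16: rhs = 9, matching y values: 3, 16 (2 points).
  x = 17: rhs = 17, matching y values: 6, 13 (2 points).
  x = 18: rhs = 13, matching y values: none (0 points).
Total affine count: 23.
Full point count |E(F_19)| = 23 + 1 = 24.
Hasse bound: |24 − (19+1)| = |4| = 4 ≤ 2√19 ≈ 8.7178 ✓.


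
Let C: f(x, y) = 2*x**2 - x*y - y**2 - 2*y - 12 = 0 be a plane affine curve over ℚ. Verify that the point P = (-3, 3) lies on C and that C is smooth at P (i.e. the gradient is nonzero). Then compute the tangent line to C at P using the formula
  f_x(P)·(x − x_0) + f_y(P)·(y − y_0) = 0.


Tangent line at P: -15*x - 5*y - 30 = 0.

Step 1: f(-3, 3) = 0, so P lies on C.
Step 2: partial derivatives
  f_x(x, y) = 4*x - y, f_y(x, y) = -x - 2*y - 2.
  f_x(P) = -15, f_y(P) = -5 (gradient nonzero, so P is smooth).
Step 3: tangent line at P: -15·(x − -3) + -5·(y − 3) = 0.
Expanding: -15*x - 5*y - 30 = 0.


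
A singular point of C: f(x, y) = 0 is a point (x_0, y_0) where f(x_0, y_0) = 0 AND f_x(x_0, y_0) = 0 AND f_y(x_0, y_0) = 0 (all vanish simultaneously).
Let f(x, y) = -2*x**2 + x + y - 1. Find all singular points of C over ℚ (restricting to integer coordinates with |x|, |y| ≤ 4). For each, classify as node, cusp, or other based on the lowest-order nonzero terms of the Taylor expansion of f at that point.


No singular points in the scanned grid; C is smooth there.

Compute partial derivatives:
  f_x = 1 - 4*x.
  f_y = 1.
f_y = 1 is a nonzero constant, so f_y never vanishes: no point (x, y) can satisfy f = f_x = f_y = 0. In particular no (x, y) ∈ {−4, ..., 4}² is singular; the curve is smooth.


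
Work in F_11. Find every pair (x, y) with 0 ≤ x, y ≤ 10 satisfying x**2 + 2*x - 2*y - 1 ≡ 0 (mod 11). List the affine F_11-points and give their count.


Affine F_11-points: {(0, 5), (1, 1), (2, 9), (3, 7), (4, 6), (5, 6), (6, 7), (7, 9), (8, 1), (9, 5), (10, 10)}; count = 11.

For each of the 121 pairs (x, y) ∈ F_11², evaluate f(x, y) mod 11. Record the zeros.
  x = 0: [0↦10, 1↦8, 2↦6, 3↦4, 4↦2, 5↦0, 6↦9, 7↦7, 8↦5, 9↦3, 10↦1]  zeros at y ∈ {5}
  x = 1: [0↦2, 1↦0, 2↦9, 3↦7, 4↦5, 5↦3, 6↦1, 7↦10, 8↦8, 9↦6, 10↦4]  zeros at y ∈ {1}
  x = 2: [0↦7, 1↦5, 2↦3, 3↦1, 4↦10, 5↦8, 6↦6, 7↦4, 8↦2, 9↦0, 10↦9]  zeros at y ∈ {9}
  x = 3: [0↦3, 1↦1, 2↦10, 3↦8, 4↦6, 5↦4, 6↦2, 7↦0, 8↦9, 9↦7, 10↦5]  zeros at y ∈ {7}
  x = 4: [0↦1, 1↦10, 2↦8, 3↦6, 4↦4, 5↦2, 6↦0, 7↦9, 8↦7, 9↦5, 10↦3]  zeros at y ∈ {6}
  x = 5: [0↦1, 1↦10, 2↦8, 3↦6, 4↦4, 5↦2, 6↦0, 7↦9, 8↦7, 9↦5, 10↦3]  zeros at y ∈ {6}
  x = 6: [0↦3, 1↦1, 2↦10, 3↦8, 4↦6, 5↦4, 6↦2, 7↦0, 8↦9, 9↦7, 10↦5]  zeros at y ∈ {7}
  x = 7: [0↦7, 1↦5, 2↦3, 3↦1, 4↦10, 5↦8, 6↦6, 7↦4, 8↦2, 9↦0, 10↦9]  zeros at y ∈ {9}
  x = 8: [0↦2, 1↦0, 2↦9, 3↦7, 4↦5, 5↦3, 6↦1, 7↦10, 8↦8, 9↦6, 10↦4]  zeros at y ∈ {1}
  x = 9: [0↦10, 1↦8, 2↦6, 3↦4, 4↦2, 5↦0, 6↦9, 7↦7, 8↦5, 9↦3, 10↦1]  zeros at y ∈ {5}
  x = 10: [0↦9, 1↦7, 2↦5, 3↦3, 4↦1, 5↦10, 6↦8, 7↦6, 8↦4, 9↦2, 10↦0]  zeros at y ∈ {10}
Collecting zeros: affine points = {(0, 5), (1, 1), (2, 9), (3, 7), (4, 6), (5, 6), (6, 7), (7, 9), (8, 1), (9, 5), (10, 10)}.
Total count |C(F_11)_aff| = 11.


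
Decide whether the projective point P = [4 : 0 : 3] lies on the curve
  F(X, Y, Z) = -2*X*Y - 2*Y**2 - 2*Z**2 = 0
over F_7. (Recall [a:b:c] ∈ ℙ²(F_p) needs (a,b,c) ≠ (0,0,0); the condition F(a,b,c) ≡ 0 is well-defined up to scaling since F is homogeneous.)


F(4,0,3) ≡ 3 (mod 7); P is NOT on the curve.

Evaluate F(4, 0, 3) term-by-term (mod 7).
  -2*X*Y ↦ -2·4·0·1 = 0
  -2*Y**2 ↦ -2·1·0·1 = 0
  -2*Z**2 ↦ -2·1·1·9 = -18
Sum: F(4, 0, 3) = (0) + (0) + (-18) = -18.
Reducing mod 7: -18 ≡ 3 (mod 7).
Since F(a, b, c) ≡ 3 ≠ 0 (mod 7), P does NOT lie on the curve.


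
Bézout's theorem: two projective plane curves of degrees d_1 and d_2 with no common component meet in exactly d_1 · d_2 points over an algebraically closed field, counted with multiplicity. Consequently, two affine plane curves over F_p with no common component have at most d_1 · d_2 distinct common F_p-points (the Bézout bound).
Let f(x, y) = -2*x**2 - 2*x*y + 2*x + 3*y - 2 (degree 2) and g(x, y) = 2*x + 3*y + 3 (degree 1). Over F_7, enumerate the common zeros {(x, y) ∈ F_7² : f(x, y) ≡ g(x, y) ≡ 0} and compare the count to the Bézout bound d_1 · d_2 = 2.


Common zeros: {(5, 5)}; count = 1; Bézout bound = 2.

deg(f) = 2, deg(g) = 1, so Bézout bound = 2.
Scan x ∈ F_7. For each x, list the y ∈ F_7 with f(x, y) ≡ 0 and those with g(x, y) ≡ 0 (mod 7); the common zeros in that column are the intersection.
  x = 0: f ≡ 0 at y ∈ {3}; g ≡ 0 at y ∈ {6}; common: ∅.
  x = 1: f ≡ 0 at y ∈ {2}; g ≡ 0 at y ∈ {3}; common: ∅.
  x = 2: f ≡ 0 at y ∈ {1}; g ≡ 0 at y ∈ {0}; common: ∅.
  x = 3: f ≡ 0 at y ∈ {0}; g ≡ 0 at y ∈ {4}; common: ∅.
  x = 4: f ≡ 0 at y ∈ {6}; g ≡ 0 at y ∈ {1}; common: ∅.
  x = 5: f ≡ 0 at y ∈ {0, 1, 2, 3, 4, 5, 6}; g ≡ 0 at y ∈ {5}; common: {5}.
  x = 6: f ≡ 0 at y ∈ {4}; g ≡ 0 at y ∈ {2}; common: ∅.
Collecting: common zeros = {(5, 5)}, so the count is 1.
Comparison with the Bézout bound: 1 ≤ 2 = deg(f)·deg(g), as expected for curves with no common component (the affine F_7-count falls short of the bound because intersections may lie at infinity, over extension fields, or carry multiplicity).


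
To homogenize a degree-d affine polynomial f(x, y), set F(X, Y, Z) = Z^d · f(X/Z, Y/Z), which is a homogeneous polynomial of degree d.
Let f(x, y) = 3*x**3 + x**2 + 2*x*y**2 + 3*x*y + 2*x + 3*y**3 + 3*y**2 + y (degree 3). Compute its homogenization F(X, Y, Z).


F(X, Y, Z) = 3*X**3 + X**2*Z + 2*X*Y**2 + 3*X*Y*Z + 2*X*Z**2 + 3*Y**3 + 3*Y**2*Z + Y*Z**2

deg(f) = 3.
Substitute x = X/Z, y = Y/Z into f, then multiply by Z^3.
  monomial 3·x^3·y^0 ↦ 3·X^3·Y^0·Z^0.
  monomial 1·x^2·y^0 ↦ 1·X^2·Y^0·Z^1.
  monomial 2·x^1·y^2 ↦ 2·X^1·Y^2·Z^0.
  monomial 3·x^1·y^1 ↦ 3·X^1·Y^1·Z^1.
  monomial 2·x^1·y^0 ↦ 2·X^1·Y^0·Z^2.
  monomial 3·x^0·y^3 ↦ 3·X^0·Y^3·Z^0.
  monomial 3·x^0·y^2 ↦ 3·X^0·Y^2·Z^1.
  monomial 1·x^0·y^1 ↦ 1·X^0·Y^1·Z^2.
Collecting: F(X, Y, Z) = 3*X**3 + X**2*Z + 2*X*Y**2 + 3*X*Y*Z + 2*X*Z**2 + 3*Y**3 + 3*Y**2*Z + Y*Z**2.


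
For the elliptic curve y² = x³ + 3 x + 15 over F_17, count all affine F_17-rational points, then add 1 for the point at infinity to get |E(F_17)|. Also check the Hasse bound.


Affine points = {(0, 7), (0, 10), (1, 6), (1, 11), (3, 0), (5, 6), (5, 11), (10, 5), (10, 12), (11, 6), (11, 11), (14, 8), (14, 9), (15, 1), (15, 16)}; affine count = 15; |E(F_17)| = 16.

Discriminant check: Δ ∝ 4a³ + 27b² = 4·3³ + 27·15² = 4·27 + 27·225 ≡ 12 (mod 17). Nonzero ⇒ E is nonsingular.
For each x ∈ F_17, compute rhs = x³ + 3·x + 15 mod 17, then count y ∈ F_17 with y² ≡ rhs.
  x = 0: rhs = 15, matching y values: 7, 10 (2 points).
  x = 1: rhs = 2, matching y values: 6, 11 (2 points).
  x = 2: rhs = 12, matching y values: none (0 points).
  x = 3: rhs = 0, matching y values: 0 (1 points).
  x = 4: rhs = 6, matching y values: none (0 points).
  x = 5: rhs = 2, matching y values: 6, 11 (2 points).
  x = 6: rhs = 11, matching y values: none (0 points).
  x = 7: rhs = 5, matching y values: none (0 points).
  x = 8: rhs = 7, matching y values: none (0 points).
  x = 9: rhs = 6, matching y values: none (0 points).
  x = 10: rhs = 8, matching y values: 5, 12 (2 points).
  x = 11: rhs = 2, matching y values: 6, 11 (2 points).
  x = 12: rhs = 11, matching y values: none (0 points).
  x = 13: rhs = 7, matching y values: none (0 points).
  x = 14: rhs = 13, matching y values: 8, 9 (2 points).
  x = 15: rhs = 1, matching y values: 1, 16 (2 points).
  x = 16: rhs = 11, matching y values: none (0 points).
Total affine count: 15.
Full point count |E(F_17)| = 15 + 1 = 16.
Hasse bound: |16 − (17+1)| = |-2| = 2 ≤ 2√17 ≈ 8.2462 ✓.


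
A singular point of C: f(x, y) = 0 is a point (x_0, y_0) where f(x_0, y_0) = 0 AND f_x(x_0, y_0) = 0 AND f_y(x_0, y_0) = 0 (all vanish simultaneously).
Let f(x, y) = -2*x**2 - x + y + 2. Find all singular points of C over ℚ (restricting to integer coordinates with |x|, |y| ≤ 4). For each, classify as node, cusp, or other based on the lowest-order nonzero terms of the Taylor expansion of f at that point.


No singular points in the scanned grid; C is smooth there.

Compute partial derivatives:
  f_x = -4*x - 1.
  f_y = 1.
f_y = 1 is a nonzero constant, so f_y never vanishes: no point (x, y) can satisfy f = f_x = f_y = 0. In particular no (x, y) ∈ {−4, ..., 4}² is singular; the curve is smooth.


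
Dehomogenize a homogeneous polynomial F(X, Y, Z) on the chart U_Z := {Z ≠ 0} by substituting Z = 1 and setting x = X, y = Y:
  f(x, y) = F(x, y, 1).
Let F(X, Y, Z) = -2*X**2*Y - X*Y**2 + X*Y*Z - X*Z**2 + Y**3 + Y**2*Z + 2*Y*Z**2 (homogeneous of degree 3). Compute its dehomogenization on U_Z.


f(x, y) = -2*x**2*y - x*y**2 + x*y - x + y**3 + y**2 + 2*y

On U_Z we set Z = 1. Each monomial c·X^i·Y^j·Z^k in F becomes c·x^i·y^j·1^k = c·x^i·y^j.
Substituting Z = 1: F(X, Y, 1) = -2*x**2*y - x*y**2 + x*y - x + y**3 + y**2 + 2*y.
Note: deg(f) ≤ deg(F) = 3; strict inequality happens when F is divisible by Z (lost terms).


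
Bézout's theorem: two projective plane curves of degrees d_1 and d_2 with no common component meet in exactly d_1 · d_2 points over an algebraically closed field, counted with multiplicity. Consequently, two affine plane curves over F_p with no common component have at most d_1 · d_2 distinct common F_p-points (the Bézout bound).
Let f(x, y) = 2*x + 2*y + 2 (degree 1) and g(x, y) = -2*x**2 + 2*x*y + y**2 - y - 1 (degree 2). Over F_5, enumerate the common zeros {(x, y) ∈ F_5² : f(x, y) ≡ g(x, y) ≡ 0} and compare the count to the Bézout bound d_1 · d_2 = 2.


Common zeros: ∅; count = 0; Bézout bound = 2.

deg(f) = 1, deg(g) = 2, so Bézout bound = 2.
Scan x ∈ F_5. For each x, list the y ∈ F_5 with f(x, y) ≡ 0 and those with g(x, y) ≡ 0 (mod 5); the common zeros in that column are the intersection.
  x = 0: f ≡ 0 at y ∈ {4}; g ≡ 0 at y ∈ {3}; common: ∅.
  x = 1: f ≡ 0 at y ∈ {3}; g ≡ 0 at y ∈ ∅; common: ∅.
  x = 2: f ≡ 0 at y ∈ {2}; g ≡ 0 at y ∈ {1}; common: ∅.
  x = 3: f ≡ 0 at y ∈ {1}; g ≡ 0 at y ∈ {2, 3}; common: ∅.
  x = 4: f ≡ 0 at y ∈ {0}; g ≡ 0 at y ∈ {1, 2}; common: ∅.
Collecting: common zeros = ∅, so the count is 0.
Comparison with the Bézout bound: 0 ≤ 2 = deg(f)·deg(g), as expected for curves with no common component (the affine F_5-count falls short of the bound because intersections may lie at infinity, over extension fields, or carry multiplicity).


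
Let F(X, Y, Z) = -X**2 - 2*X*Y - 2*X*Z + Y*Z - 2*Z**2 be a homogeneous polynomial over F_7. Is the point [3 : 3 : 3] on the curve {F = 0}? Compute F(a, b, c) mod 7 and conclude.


F(3,3,3) ≡ 2 (mod 7); P is NOT on the curve.

Evaluate F(3, 3, 3) term-by-term (mod 7).
  -X**2 ↦ -1·9·1·1 = -9
  -2*X*Y ↦ -2·3·3·1 = -18
  -2*X*Z ↦ -2·3·1·3 = -18
  Y*Z ↦ 1·1·3·3 = 9
  -2*Z**2 ↦ -2·1·1·9 = -18
Sum: F(3, 3, 3) = (-9) + (-18) + (-18) + (9) + (-18) = -54.
Reducing mod 7: -54 ≡ 2 (mod 7).
Since F(a, b, c) ≡ 2 ≠ 0 (mod 7), P does NOT lie on the curve.


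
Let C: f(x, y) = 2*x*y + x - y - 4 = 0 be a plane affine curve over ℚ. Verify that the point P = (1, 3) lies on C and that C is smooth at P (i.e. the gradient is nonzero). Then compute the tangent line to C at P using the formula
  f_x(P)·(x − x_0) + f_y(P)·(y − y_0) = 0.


Tangent line at P: 7*x + y - 10 = 0.

Step 1: f(1, 3) = 0, so P lies on C.
Step 2: partial derivatives
  f_x(x, y) = 2*y + 1, f_y(x, y) = 2*x - 1.
  f_x(P) = 7, f_y(P) = 1 (gradient nonzero, so P is smooth).
Step 3: tangent line at P: 7·(x − 1) + 1·(y − 3) = 0.
Expanding: 7*x + y - 10 = 0.


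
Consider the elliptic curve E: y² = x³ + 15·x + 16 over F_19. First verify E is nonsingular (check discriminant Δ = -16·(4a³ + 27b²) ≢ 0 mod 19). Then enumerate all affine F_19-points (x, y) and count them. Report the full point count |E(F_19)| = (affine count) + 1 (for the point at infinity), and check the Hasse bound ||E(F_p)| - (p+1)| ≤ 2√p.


Affine points = {(0, 4), (0, 15), (2, 4), (2, 15), (4, 8), (4, 11), (5, 8), (5, 11), (9, 5), (9, 14), (10, 8), (10, 11), (11, 7), (11, 12), (12, 9), (12, 10), (14, 5), (14, 14), (15, 5), (15, 14), (16, 1), (16, 18), (17, 4), (17, 15), (18, 0)}; affine count = 25; |E(F_19)| = 26.

Discriminant check: Δ ∝ 4a³ + 27b² = 4·15³ + 27·16² = 4·3375 + 27·256 ≡ 6 (mod 19). Nonzero ⇒ E is nonsingular.
For each x ∈ F_19, compute rhs = x³ + 15·x + 16 mod 19, then count y ∈ F_19 with y² ≡ rhs.
  x = 0: rhs = 16, matching y values: 4, 15 (2 points).
  x = 1: rhs = 13, matching y values: none (0 points).
  x = 2: rhs = 16, matching y values: 4, 15 (2 points).
  x = 3: rhs = 12, matching y values: none (0 points).
  x = 4: rhs = 7, matching y values: 8, 11 (2 points).
  x = 5: rhs = 7, matching y values: 8, 11 (2 points).
  x = 6: rhs = 18, matching y values: none (0 points).
  x = 7: rhs = 8, matching y values: none (0 points).
  x = 8: rhs = 2, matching y values: none (0 points).
  x = 9: rhs = 6, matching y values: 5, 14 (2 points).
  x = 10: rhs = 7, matching y values: 8, 11 (2 points).
  x = 11: rhs = 11, matching y values: 7, 12 (2 points).
  x = 12: rhs = 5, matching y values: 9, 10 (2 points).
  x = 13: rhs = 14, matching y values: none (0 points).
  x = 14: rhs = 6, matching y values: 5, 14 (2 points).
  x = 15: rhs = 6, matching y values: 5, 14 (2 points).
  x = 16: rhs = 1, matching y values: 1, 18 (2 points).
  x = 17: rhs = 16, matching y values: 4, 15 (2 points).
  x = 18: rhs = 0, matching y values: 0 (1 points).
Total affine count: 25.
Full point count |E(F_19)| = 25 + 1 = 26.
Hasse bound: |26 − (19+1)| = |6| = 6 ≤ 2√19 ≈ 8.7178 ✓.


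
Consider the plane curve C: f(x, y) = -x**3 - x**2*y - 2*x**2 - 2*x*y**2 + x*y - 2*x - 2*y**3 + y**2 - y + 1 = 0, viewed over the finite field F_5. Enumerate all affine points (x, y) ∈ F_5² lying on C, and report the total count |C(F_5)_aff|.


Affine F_5-points: {(0, 4), (1, 3), (3, 0), (3, 2), (3, 3), (4, 1), (4, 4)}; count = 7.

For each of the 25 pairs (x, y) ∈ F_5², evaluate f(x, y) mod 5. Record the zeros.
  x = 0: [0↦1, 1↦4, 2↦2, 3↦3, 4↦0]  zeros at y ∈ {4}
  x = 1: [0↦1, 1↦2, 2↦4, 3↦0, 4↦3]  zeros at y ∈ {3}
  x = 2: [0↦1, 1↦3, 2↦2, 3↦1, 4↦3]  zeros at y ∈ ∅
  x = 3: [0↦0, 1↦1, 2↦0, 3↦0, 4↦4]  zeros at y ∈ {0, 2, 3}
  x = 4: [0↦2, 1↦0, 2↦2, 3↦1, 4↦0]  zeros at y ∈ {1, 4}
Collecting zeros: affine points = {(0, 4), (1, 3), (3, 0), (3, 2), (3, 3), (4, 1), (4, 4)}.
Total count |C(F_5)_aff| = 7.


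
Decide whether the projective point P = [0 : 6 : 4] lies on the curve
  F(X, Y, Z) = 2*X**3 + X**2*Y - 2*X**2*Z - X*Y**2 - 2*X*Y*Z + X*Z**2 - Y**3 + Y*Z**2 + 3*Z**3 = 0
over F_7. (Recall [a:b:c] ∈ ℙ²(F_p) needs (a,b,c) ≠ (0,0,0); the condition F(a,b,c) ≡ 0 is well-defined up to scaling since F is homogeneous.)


F(0,6,4) ≡ 2 (mod 7); P is NOT on the curve.

Evaluate F(0, 6, 4) term-by-term (mod 7).
  2*X**3 ↦ 2·0·1·1 = 0
  X**2*Y ↦ 1·0·6·1 = 0
  -2*X**2*Z ↦ -2·0·1·4 = 0
  -X*Y**2 ↦ -1·0·36·1 = 0
  -2*X*Y*Z ↦ -2·0·6·4 = 0
  X*Z**2 ↦ 1·0·1·16 = 0
  -Y**3 ↦ -1·1·216·1 = -216
  Y*Z**2 ↦ 1·1·6·16 = 96
  3*Z**3 ↦ 3·1·1·64 = 192
Sum: F(0, 6, 4) = (0) + (0) + (0) + (0) + (0) + (0) + (-216) + (96) + (192) = 72.
Reducing mod 7: 72 ≡ 2 (mod 7).
Since F(a, b, c) ≡ 2 ≠ 0 (mod 7), P does NOT lie on the curve.


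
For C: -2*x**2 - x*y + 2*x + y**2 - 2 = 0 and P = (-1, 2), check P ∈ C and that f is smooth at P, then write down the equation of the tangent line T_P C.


Tangent line at P: 4*x + 5*y - 6 = 0.

Step 1: f(-1, 2) = 0, so P lies on C.
Step 2: partial derivatives
  f_x(x, y) = -4*x - y + 2, f_y(x, y) = -x + 2*y.
  f_x(P) = 4, f_y(P) = 5 (gradient nonzero, so P is smooth).
Step 3: tangent line at P: 4·(x − -1) + 5·(y − 2) = 0.
Expanding: 4*x + 5*y - 6 = 0.


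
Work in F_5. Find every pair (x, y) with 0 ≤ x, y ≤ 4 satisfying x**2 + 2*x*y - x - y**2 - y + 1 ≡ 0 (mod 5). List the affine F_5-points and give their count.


Affine F_5-points: {(0, 2), (1, 3), (2, 1), (2, 2), (4, 3), (4, 4)}; count = 6.

For each of the 25 pairs (x, y) ∈ F_5², evaluate f(x, y) mod 5. Record the zeros.
  x = 0: [0↦1, 1↦4, 2↦0, 3↦4, 4↦1]  zeros at y ∈ {2}
  x = 1: [0↦1, 1↦1, 2↦4, 3↦0, 4↦4]  zeros at y ∈ {3}
  x = 2: [0↦3, 1↦0, 2↦0, 3↦3, 4↦4]  zeros at y ∈ {1, 2}
  x = 3: [0↦2, 1↦1, 2↦3, 3↦3, 4↦1]  zeros at y ∈ ∅
  x = 4: [0↦3, 1↦4, 2↦3, 3↦0, 4↦0]  zeros at y ∈ {3, 4}
Collecting zeros: affine points = {(0, 2), (1, 3), (2, 1), (2, 2), (4, 3), (4, 4)}.
Total count |C(F_5)_aff| = 6.


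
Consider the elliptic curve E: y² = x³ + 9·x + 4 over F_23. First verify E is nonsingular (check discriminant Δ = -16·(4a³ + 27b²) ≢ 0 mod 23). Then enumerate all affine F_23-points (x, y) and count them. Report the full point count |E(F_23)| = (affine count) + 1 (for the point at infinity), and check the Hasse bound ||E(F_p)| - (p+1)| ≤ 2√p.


Affine points = {(0, 2), (0, 21), (3, 9), (3, 14), (4, 9), (4, 14), (5, 6), (5, 17), (8, 6), (8, 17), (9, 3), (9, 20), (10, 6), (10, 17), (11, 10), (11, 13), (12, 0), (13, 8), (13, 15), (15, 8), (15, 15), (16, 9), (16, 14), (18, 8), (18, 15), (21, 1), (21, 22)}; affine count = 27; |E(F_23)| = 28.

Discriminant check: Δ ∝ 4a³ + 27b² = 4·9³ + 27·4² = 4·729 + 27·16 ≡ 13 (mod 23). Nonzero ⇒ E is nonsingular.
For each x ∈ F_23, compute rhs = x³ + 9·x + 4 mod 23, then count y ∈ F_23 with y² ≡ rhs.
  x = 0: rhs = 4, matching y values: 2, 21 (2 points).
  x = 1: rhs = 14, matching y values: none (0 points).
  x = 2: rhs = 7, matching y values: none (0 points).
  x = 3: rhs = 12, matching y values: 9, 14 (2 points).
  x = 4: rhs = 12, matching y values: 9, 14 (2 points).
  x = 5: rhs = 13, matching y values: 6, 17 (2 points).
  x = 6: rhs = 21, matching y values: none (0 points).
  x = 7: rhs = 19, matching y values: none (0 points).
  x = 8: rhs = 13, matching y values: 6, 17 (2 points).
  x = 9: rhs = 9, matching y values: 3, 20 (2 points).
  x = 10: rhs = 13, matching y values: 6, 17 (2 points).
  x = 11: rhs = 8, matching y values: 10, 13 (2 points).
  x = 12: rhs = 0, matching y values: 0 (1 points).
  x = 13: rhs = 18, matching y values: 8, 15 (2 points).
  x = 14: rhs = 22, matching y values: none (0 points).
  x = 15: rhs = 18, matching y values: 8, 15 (2 points).
  x = 16: rhs = 12, matching y values: 9, 14 (2 points).
  x = 17: rhs = 10, matching y values: none (0 points).
  x = 18: rhs = 18, matching y values: 8, 15 (2 points).
  x = 19: rhs = 19, matching y values: none (0 points).
  x = 20: rhs = 19, matching y values: none (0 points).
  x = 21: rhs = 1, matching y values: 1, 22 (2 points).
  x = 22: rhs = 17, matching y values: none (0 points).
Total affine count: 27.
Full point count |E(F_23)| = 27 + 1 = 28.
Hasse bound: |28 − (23+1)| = |4| = 4 ≤ 2√23 ≈ 9.5917 ✓.


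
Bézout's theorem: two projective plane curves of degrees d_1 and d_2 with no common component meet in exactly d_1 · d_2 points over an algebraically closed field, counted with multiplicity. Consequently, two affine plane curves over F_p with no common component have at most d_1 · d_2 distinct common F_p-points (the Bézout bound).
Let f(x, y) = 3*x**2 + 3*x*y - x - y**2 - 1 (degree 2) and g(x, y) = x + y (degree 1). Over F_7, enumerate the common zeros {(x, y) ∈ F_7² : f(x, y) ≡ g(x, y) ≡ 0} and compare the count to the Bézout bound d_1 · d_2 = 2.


Common zeros: {(2, 5), (4, 3)}; count = 2; Bézout bound = 2.

deg(f) = 2, deg(g) = 1, so Bézout bound = 2.
Scan x ∈ F_7. For each x, list the y ∈ F_7 with f(x, y) ≡ 0 and those with g(x, y) ≡ 0 (mod 7); the common zeros in that column are the intersection.
  x = 0: f ≡ 0 at y ∈ ∅; g ≡ 0 at y ∈ {0}; common: ∅.
  x = 1: f ≡ 0 at y ∈ ∅; g ≡ 0 at y ∈ {6}; common: ∅.
  x = 2: f ≡ 0 at y ∈ {1, 5}; g ≡ 0 at y ∈ {5}; common: {5}.
  x = 3: f ≡ 0 at y ∈ ∅; g ≡ 0 at y ∈ {4}; common: ∅.
  x = 4: f ≡ 0 at y ∈ {2, 3}; g ≡ 0 at y ∈ {3}; common: {3}.
  x = 5: f ≡ 0 at y ∈ {3, 5}; g ≡ 0 at y ∈ {2}; common: ∅.
  x = 6: f ≡ 0 at y ∈ {2}; g ≡ 0 at y ∈ {1}; common: ∅.
Collecting: common zeros = {(2, 5), (4, 3)}, so the count is 2.
Comparison with the Bézout bound: 2 ≤ 2 = deg(f)·deg(g), as expected for curves with no common component (the bound is attained).


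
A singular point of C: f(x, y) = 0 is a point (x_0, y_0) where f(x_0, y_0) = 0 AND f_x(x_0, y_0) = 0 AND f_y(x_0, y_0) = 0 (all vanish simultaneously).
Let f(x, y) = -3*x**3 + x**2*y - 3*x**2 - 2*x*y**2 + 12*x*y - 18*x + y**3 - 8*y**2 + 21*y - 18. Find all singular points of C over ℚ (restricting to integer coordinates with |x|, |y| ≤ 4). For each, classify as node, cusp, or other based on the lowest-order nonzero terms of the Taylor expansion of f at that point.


Singular points: {(0, 3)}; classification: cusp.

Compute partial derivatives:
  f_x = -9*x**2 + 2*x*y - 6*x - 2*y**2 + 12*y - 18.
  f_y = x**2 - 4*x*y + 12*x + 3*y**2 - 16*y + 21.
Scan x_0 ∈ {−4, ..., 4}. For each x_0, f_y(x_0, y) is a polynomial in y; find its integer roots y ∈ {−4, ..., 4}, then test f_x and f at those candidates.
  x = -4: f_y(-4, y) = 3*y**2 - 11; no integer root y with |y| ≤ 4.
  x = -3: f_y(-3, y) = 3*y**2 - 4*y - 6; no integer root y with |y| ≤ 4.
  x = -2: f_y(-2, y) = 3*y**2 - 8*y + 1; no integer root y with |y| ≤ 4.
  x = -1: f_y(-1, y) = 3*y**2 - 12*y + 10; no integer root y with |y| ≤ 4.
  x = 0: f_y(0, y) = 3*y**2 - 16*y + 21; vanishes at y ∈ {3}. (0, 3): f_x = 0, f = 0 — SINGULAR.
  x = 1: f_y(1, y) = 3*y**2 - 20*y + 34; no integer root y with |y| ≤ 4.
  x = 2: f_y(2, y) = 3*y**2 - 24*y + 49; no integer root y with |y| ≤ 4.
  x = 3: f_y(3, y) = 3*y**2 - 28*y + 66; no integer root y with |y| ≤ 4.
  x = 4: f_y(4, y) = 3*y**2 - 32*y + 85; no integer root y with |y| ≤ 4.
Only singular point on the grid: (0, 3).
Classify: substitute x = 0 + u, y = 3 + v and expand: f = -3*u**3 + u**2*v - 2*u*v**2 + v**3 + v**2.
No constant or linear terms (consistent with a singular point). Quadratic part: v**2. Cubic part: -3*u**3 + u**2*v - 2*u*v**2 + v**3.
The quadratic part v**2 is a perfect square, so there is a single (double) tangent line v = 0, i.e. y = 3. Restricting the cubic part to that line (v = 0) leaves -3*u**3 ≠ 0, so f is not divisible by v and the branch is v² ≈ 3*u**3 to lowest order — this is a cusp.
Classification: cusp.


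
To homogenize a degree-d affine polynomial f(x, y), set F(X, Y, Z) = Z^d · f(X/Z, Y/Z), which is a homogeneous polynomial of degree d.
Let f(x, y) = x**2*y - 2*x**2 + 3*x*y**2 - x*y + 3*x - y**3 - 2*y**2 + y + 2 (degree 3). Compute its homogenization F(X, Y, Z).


F(X, Y, Z) = X**2*Y - 2*X**2*Z + 3*X*Y**2 - X*Y*Z + 3*X*Z**2 - Y**3 - 2*Y**2*Z + Y*Z**2 + 2*Z**3

deg(f) = 3.
Substitute x = X/Z, y = Y/Z into f, then multiply by Z^3.
  monomial 1·x^2·y^1 ↦ 1·X^2·Y^1·Z^0.
  monomial -2·x^2·y^0 ↦ -2·X^2·Y^0·Z^1.
  monomial 3·x^1·y^2 ↦ 3·X^1·Y^2·Z^0.
  monomial -1·x^1·y^1 ↦ -1·X^1·Y^1·Z^1.
  monomial 3·x^1·y^0 ↦ 3·X^1·Y^0·Z^2.
  monomial -1·x^0·y^3 ↦ -1·X^0·Y^3·Z^0.
  monomial -2·x^0·y^2 ↦ -2·X^0·Y^2·Z^1.
  monomial 1·x^0·y^1 ↦ 1·X^0·Y^1·Z^2.
  monomial 2·x^0·y^0 ↦ 2·X^0·Y^0·Z^3.
Collecting: F(X, Y, Z) = X**2*Y - 2*X**2*Z + 3*X*Y**2 - X*Y*Z + 3*X*Z**2 - Y**3 - 2*Y**2*Z + Y*Z**2 + 2*Z**3.


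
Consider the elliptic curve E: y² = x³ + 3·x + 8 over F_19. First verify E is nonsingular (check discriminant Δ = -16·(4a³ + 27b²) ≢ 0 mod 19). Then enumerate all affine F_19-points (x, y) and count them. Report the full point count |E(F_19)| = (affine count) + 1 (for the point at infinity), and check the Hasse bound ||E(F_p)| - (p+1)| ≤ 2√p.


Affine points = {(3, 5), (3, 14), (7, 7), (7, 12), (9, 2), (9, 17), (11, 2), (11, 17), (12, 9), (12, 10), (14, 1), (14, 18), (18, 2), (18, 17)}; affine count = 14; |E(F_19)| = 15.

Discriminant check: Δ ∝ 4a³ + 27b² = 4·3³ + 27·8² = 4·27 + 27·64 ≡ 12 (mod 19). Nonzero ⇒ E is nonsingular.
For each x ∈ F_19, compute rhs = x³ + 3·x + 8 mod 19, then count y ∈ F_19 with y² ≡ rhs.
  x = 0: rhs = 8, matching y values: none (0 points).
  x = 1: rhs = 12, matching y values: none (0 points).
  x = 2: rhs = 3, matching y values: none (0 points).
  x = 3: rhs = 6, matching y values: 5, 14 (2 points).
  x = 4: rhs = 8, matching y values: none (0 points).
  x = 5: rhs = 15, matching y values: none (0 points).
  x = 6: rhs = 14, matching y values: none (0 points).
  x = 7: rhs = 11, matching y values: 7, 12 (2 points).
  x = 8: rhs = 12, matching y values: none (0 points).
  x = 9: rhs = 4, matching y values: 2, 17 (2 points).
  x = 10: rhs = 12, matching y values: none (0 points).
  x = 11: rhs = 4, matching y values: 2, 17 (2 points).
  x = 12: rhs = 5, matching y values: 9, 10 (2 points).
  x = 13: rhs = 2, matching y values: none (0 points).
  x = 14: rhs = 1, matching y values: 1, 18 (2 points).
  x = 15: rhs = 8, matching y values: none (0 points).
  x = 16: rhs = 10, matching y values: none (0 points).
  x = 17: rhs = 13, matching y values: none (0 points).
  x = 18: rhs = 4, matching y values: 2, 17 (2 points).
Total affine count: 14.
Full point count |E(F_19)| = 14 + 1 = 15.
Hasse bound: |15 − (19+1)| = |-5| = 5 ≤ 2√19 ≈ 8.7178 ✓.


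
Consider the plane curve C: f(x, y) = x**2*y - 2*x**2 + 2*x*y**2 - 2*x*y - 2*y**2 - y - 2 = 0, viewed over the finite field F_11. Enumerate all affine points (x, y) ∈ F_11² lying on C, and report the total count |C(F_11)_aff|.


Affine F_11-points: {(1, 9), (2, 8), (2, 9), (3, 2), (3, 3), (5, 4), (5, 8), (7, 3), (7, 7)}; count = 9.

For each of the 121 pairs (x, y) ∈ F_11², evaluate f(x, y) mod 11. Record the zeros.
  x = 0: [0↦9, 1↦6, 2↦10, 3↦10, 4↦6, 5↦9, 6↦8, 7↦3, 8↦5, 9↦3, 10↦8]  zeros at y ∈ ∅
  x = 1: [0↦7, 1↦5, 2↦3, 3↦1, 4↦10, 5↦8, 6↦6, 7↦4, 8↦2, 9↦0, 10↦9]  zeros at y ∈ {9}
  x = 2: [0↦1, 1↦2, 2↦7, 3↦5, 4↦7, 5↦2, 6↦1, 7↦4, 8↦0, 9↦0, 10↦4]  zeros at y ∈ {8, 9}
  x = 3: [0↦2, 1↦8, 2↦0, 3↦0, 4↦8, 5↦2, 6↦4, 7↦3, 8↦10, 9↦3, 10↦4]  zeros at y ∈ {2, 3}
  x = 4: [0↦10, 1↦1, 2↦4, 3↦8, 4↦2, 5↦8, 6↦4, 7↦1, 8↦10, 9↦9, 10↦9]  zeros at y ∈ ∅
  x = 5: [0↦3, 1↦3, 2↦8, 3↦7, 4↦0, 5↦9, 6↦1, 7↦9, 8↦0, 9↦7, 10↦8]  zeros at y ∈ {4, 8}
  x = 6: [0↦3, 1↦3, 2↦1, 3↦8, 4↦2, 5↦5, 6↦6, 7↦5, 8↦2, 9↦8, 10↦1]  zeros at y ∈ ∅
  x = 7: [0↦10, 1↦1, 2↦5, 3↦0, 4↦8, 5↦7, 6↦8, 7↦0, 8↦5, 9↦1, 10↦10]  zeros at y ∈ {3, 7}
  x = 8: [0↦2, 1↦8, 2↦9, 3↦5, 4↦7, 5↦4, 6↦7, 7↦5, 8↦9, 9↦8, 10↦2]  zeros at y ∈ ∅
  x = 9: [0↦1, 1↦2, 2↦2, 3↦1, 4↦10, 5↦7, 6↦3, 7↦9, 8↦3, 9↦7, 10↦10]  zeros at y ∈ ∅
  x = 10: [0↦7, 1↦5, 2↦6, 3↦10, 4↦6, 5↦5, 6↦7, 7↦1, 8↦9, 9↦9, 10↦1]  zeros at y ∈ ∅
Collecting zeros: affine points = {(1, 9), (2, 8), (2, 9), (3, 2), (3, 3), (5, 4), (5, 8), (7, 3), (7, 7)}.
Total count |C(F_11)_aff| = 9.


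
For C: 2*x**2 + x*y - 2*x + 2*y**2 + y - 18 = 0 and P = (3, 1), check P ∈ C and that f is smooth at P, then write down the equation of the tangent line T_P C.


Tangent line at P: 11*x + 8*y - 41 = 0.

Step 1: f(3, 1) = 0, so P lies on C.
Step 2: partial derivatives
  f_x(x, y) = 4*x + y - 2, f_y(x, y) = x + 4*y + 1.
  f_x(P) = 11, f_y(P) = 8 (gradient nonzero, so P is smooth).
Step 3: tangent line at P: 11·(x − 3) + 8·(y − 1) = 0.
Expanding: 11*x + 8*y - 41 = 0.
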